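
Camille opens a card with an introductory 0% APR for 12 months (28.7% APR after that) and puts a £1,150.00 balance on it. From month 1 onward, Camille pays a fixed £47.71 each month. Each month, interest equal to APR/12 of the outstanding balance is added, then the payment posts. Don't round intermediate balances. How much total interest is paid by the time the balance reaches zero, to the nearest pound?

Promo months 1–12 at r₀ = 0%/12 = 0; months 13+ at r₁ = 28.7%/12 = 0.0239167.
After month 12 (no interest yet): B = £1,150.00 − 12·£47.71 = £577.48.
Then at r₁ with £47.71/mo: n₂ = −ln(1 − r₁·B/P)/ln(1+r₁) ≈ 14.46 → 15 more payments.
Total paid = 26·£47.71 + £22.09 = £1,262.55; interest = £1,262.55 − £1,150.00 = £112.55.

£113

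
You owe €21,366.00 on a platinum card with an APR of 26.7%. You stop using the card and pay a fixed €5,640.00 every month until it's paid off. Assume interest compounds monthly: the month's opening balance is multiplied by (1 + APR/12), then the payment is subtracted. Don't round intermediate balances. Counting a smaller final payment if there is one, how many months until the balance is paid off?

Monthly rate r = 26.7%/12 = 2.225% = 0.02225.
Recurrence: B ← B·(1+r) − €5,640.00.
Month 1: interest €475.39; balance after payment €16,201.39.
Month 2: interest €360.48; balance after payment €10,921.87.
Month 3: interest €243.01; balance after payment €5,524.89.
Month 4: interest €122.93; balance after payment €7.81.
Month 5: interest €0.17; balance after payment €0.00.

5 payments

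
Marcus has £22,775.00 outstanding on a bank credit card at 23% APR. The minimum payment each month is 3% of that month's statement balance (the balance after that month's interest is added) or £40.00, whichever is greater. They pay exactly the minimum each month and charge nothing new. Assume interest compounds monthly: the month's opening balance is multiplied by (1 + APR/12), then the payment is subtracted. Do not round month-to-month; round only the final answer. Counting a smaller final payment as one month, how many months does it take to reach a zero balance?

Monthly rate r = 23%/12 = 1.91667% = 0.0191667.
While 3% of the post-interest balance exceeds £40.00, each month B ← (B·(1+r))·(1 − 0.03), i.e. B shrinks by the factor (1+r)·0.97 = 0.98859.
This holds for months 1–249. Entering month 250 the balance is £1,308.21; 3% of the post-interest balance is now below £40.00, so the flat £40.00 minimum applies from here.
From month 250 a fixed £40.00 at rate r clears £1,308.21 in 52 more payments. Total: 249 + 52 = 301 months.

301 months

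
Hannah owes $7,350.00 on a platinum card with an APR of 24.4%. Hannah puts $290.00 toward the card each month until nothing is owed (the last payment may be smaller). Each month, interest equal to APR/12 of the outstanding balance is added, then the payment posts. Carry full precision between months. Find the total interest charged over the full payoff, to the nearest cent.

$3,085.15

Monthly rate r = 24.4%/12 = 2.03333% = 0.0203333.
Payoff takes n = ⌈−ln(1 − rB₀/P)/ln(1+r)⌉ = ⌈35.983⌉ = 36 payments; the last is $285.15.
Total paid = 35·$290.00 + $285.15 = $10,435.15.
Total interest = total paid − principal = $10,435.15 − $7,350.00 = $3,085.15.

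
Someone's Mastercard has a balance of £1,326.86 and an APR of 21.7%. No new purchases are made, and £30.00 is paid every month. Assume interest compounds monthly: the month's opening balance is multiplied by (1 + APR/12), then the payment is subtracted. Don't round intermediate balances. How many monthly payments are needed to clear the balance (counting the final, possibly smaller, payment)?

90 months

Monthly rate r = 21.7%/12 = 1.80833% = 0.0180833.
Recurrence: B ← B·(1+r) − £30.00.
Month 1: interest £23.99; balance after payment £1,320.85.
Month 2: interest £23.89; balance after payment £1,314.74.
Closed form: n = −ln(1 − rB₀/P)/ln(1+r) = −ln(0.2002)/ln(1.01808) ≈ 89.748, so the balance reaches zero during payment 90.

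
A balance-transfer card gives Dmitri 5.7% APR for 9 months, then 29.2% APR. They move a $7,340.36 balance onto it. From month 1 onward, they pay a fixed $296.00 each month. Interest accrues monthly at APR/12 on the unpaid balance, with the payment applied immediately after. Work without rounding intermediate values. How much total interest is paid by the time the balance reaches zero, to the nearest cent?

$1,747.99

Promo months 1–9 at r₀ = 5.7%/12 = 0.00475; months 10+ at r₁ = 29.2%/12 = 0.0243333.
After month 9: iterate B ← B·(1+r₀) − $296.00 for 9 months → $4,945.01.
Then at r₁ with $296.00/mo: n₂ = −ln(1 − r₁·B/P)/ln(1+r₁) ≈ 21.70 → 22 more payments.
Total paid = 30·$296.00 + $208.35 = $9,088.35; interest = $9,088.35 − $7,340.36 = $1,747.99.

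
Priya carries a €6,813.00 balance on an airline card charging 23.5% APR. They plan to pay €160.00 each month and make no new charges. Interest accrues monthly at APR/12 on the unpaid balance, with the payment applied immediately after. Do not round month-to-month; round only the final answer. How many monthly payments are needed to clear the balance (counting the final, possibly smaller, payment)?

93 payments

Monthly rate r = 23.5%/12 = 1.95833% = 0.0195833.
Recurrence: B ← B·(1+r) − €160.00.
Month 1: interest €133.42; balance after payment €6,786.42.
Month 2: interest €132.90; balance after payment €6,759.32.
Closed form: n = −ln(1 − rB₀/P)/ln(1+r) = −ln(0.16612)/ln(1.01958) ≈ 92.557, so the balance reaches zero during payment 93.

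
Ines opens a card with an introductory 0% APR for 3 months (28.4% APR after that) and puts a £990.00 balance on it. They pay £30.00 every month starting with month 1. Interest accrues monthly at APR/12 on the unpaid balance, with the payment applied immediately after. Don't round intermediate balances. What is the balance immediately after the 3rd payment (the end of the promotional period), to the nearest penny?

Promo months 1–3 at r₀ = 0%/12 = 0; months 4+ at r₁ = 28.4%/12 = 0.0236667.
After month 3 (no interest yet): B = £990.00 − 3·£30.00 = £900.00.

£900.00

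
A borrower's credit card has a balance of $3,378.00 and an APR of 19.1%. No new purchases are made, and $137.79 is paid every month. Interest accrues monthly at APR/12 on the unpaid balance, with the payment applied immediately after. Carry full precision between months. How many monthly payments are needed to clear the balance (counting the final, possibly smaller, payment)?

32 months

Monthly rate r = 19.1%/12 = 1.59167% = 0.0159167.
Recurrence: B ← B·(1+r) − $137.79.
Month 1: interest $53.77; balance after payment $3,293.98.
Month 2: interest $52.43; balance after payment $3,208.62.
Closed form: n = −ln(1 − rB₀/P)/ln(1+r) = −ln(0.60979)/ln(1.01592) ≈ 31.323, so the balance reaches zero during payment 32.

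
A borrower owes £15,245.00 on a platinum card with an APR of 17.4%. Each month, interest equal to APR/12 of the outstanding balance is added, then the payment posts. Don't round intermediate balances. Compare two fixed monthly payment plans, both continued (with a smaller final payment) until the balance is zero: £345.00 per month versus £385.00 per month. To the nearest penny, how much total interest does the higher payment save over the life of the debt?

£1,701.42

Monthly rate r = 17.4%/12 = 1.45% = 0.0145.
At £345.00/mo: n = ⌈−ln(1 − rB₀/P)/ln(1+r)⌉ = 72 payments (last £38.08); total interest = total paid − £15,245.00 = £9,288.08.
At £385.00/mo: 60 payments (last £116.66); total interest £7,586.66.
Interest saved = £9,288.08 − £7,586.66 = £1,701.42.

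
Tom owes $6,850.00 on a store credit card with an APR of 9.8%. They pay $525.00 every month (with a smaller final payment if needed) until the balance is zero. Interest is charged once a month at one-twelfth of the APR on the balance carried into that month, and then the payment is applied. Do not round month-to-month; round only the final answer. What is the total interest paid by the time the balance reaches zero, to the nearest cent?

$422.95

Monthly rate r = 9.8%/12 = 0.816667% = 0.00816667.
Payoff takes n = ⌈−ln(1 − rB₀/P)/ln(1+r)⌉ = ⌈13.853⌉ = 14 payments; the last is $447.95.
Total paid = 13·$525.00 + $447.95 = $7,272.95.
Total interest = total paid − principal = $7,272.95 − $6,850.00 = $422.95.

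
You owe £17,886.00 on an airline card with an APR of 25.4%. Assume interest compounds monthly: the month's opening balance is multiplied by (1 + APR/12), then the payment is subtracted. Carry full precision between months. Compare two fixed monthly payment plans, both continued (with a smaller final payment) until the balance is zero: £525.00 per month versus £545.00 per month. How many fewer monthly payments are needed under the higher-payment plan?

4 fewer payments

Monthly rate r = 25.4%/12 = 2.11667% = 0.0211667.
At £525.00/mo: n = ⌈−ln(1 − rB₀/P)/ln(1+r)⌉ = 61 payments (last £507.02); total interest = total paid − £17,886.00 = £14,121.02.
At £545.00/mo: 57 payments (last £348.69); total interest £12,982.69.
Payments saved = 61 − 57 = 4.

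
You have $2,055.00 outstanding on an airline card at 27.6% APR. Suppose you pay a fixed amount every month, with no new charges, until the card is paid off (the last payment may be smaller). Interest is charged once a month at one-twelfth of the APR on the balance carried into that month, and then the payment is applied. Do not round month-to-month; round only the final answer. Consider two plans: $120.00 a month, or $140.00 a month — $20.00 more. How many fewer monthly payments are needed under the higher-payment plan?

Monthly rate r = 27.6%/12 = 2.3% = 0.023.
At $120.00/mo: n = ⌈−ln(1 − rB₀/P)/ln(1+r)⌉ = 23 payments (last $2.14); total interest = total paid − $2,055.00 = $587.14.
At $140.00/mo: 19 payments (last $16.08); total interest $481.08.
Payments saved = 23 − 19 = 4.

4 fewer payments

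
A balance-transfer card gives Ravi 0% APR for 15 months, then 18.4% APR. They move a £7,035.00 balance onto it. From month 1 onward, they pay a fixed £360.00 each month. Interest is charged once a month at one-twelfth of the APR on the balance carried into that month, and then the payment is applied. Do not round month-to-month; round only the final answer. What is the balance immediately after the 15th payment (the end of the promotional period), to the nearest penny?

£1,635.00

Promo months 1–15 at r₀ = 0%/12 = 0; months 16+ at r₁ = 18.4%/12 = 0.0153333.
After month 15 (no interest yet): B = £7,035.00 − 15·£360.00 = £1,635.00.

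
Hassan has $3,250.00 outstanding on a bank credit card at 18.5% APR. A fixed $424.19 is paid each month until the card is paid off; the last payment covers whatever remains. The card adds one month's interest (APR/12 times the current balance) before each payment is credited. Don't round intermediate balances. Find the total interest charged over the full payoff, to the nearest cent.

$235.68

Monthly rate r = 18.5%/12 = 1.54167% = 0.0154167.
Payoff takes n = ⌈−ln(1 − rB₀/P)/ln(1+r)⌉ = ⌈8.216⌉ = 9 payments; the last is $92.16.
Total paid = 8·$424.19 + $92.16 = $3,485.68.
Total interest = total paid − principal = $3,485.68 − $3,250.00 = $235.68.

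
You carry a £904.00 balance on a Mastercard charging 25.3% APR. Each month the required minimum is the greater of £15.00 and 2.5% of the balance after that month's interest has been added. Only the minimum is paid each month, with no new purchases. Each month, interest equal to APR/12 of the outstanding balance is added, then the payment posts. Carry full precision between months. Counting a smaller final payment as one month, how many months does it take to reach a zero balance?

181 months

Monthly rate r = 25.3%/12 = 2.10833% = 0.0210833.
While 2.5% of the post-interest balance exceeds £15.00, each month B ← (B·(1+r))·(1 − 0.025), i.e. B shrinks by the factor (1+r)·0.975 = 0.99556.
This holds for months 1–97. Entering month 98 the balance is £586.88; 2.5% of the post-interest balance is now below £15.00, so the flat £15.00 minimum applies from here.
From month 98 a fixed £15.00 at rate r clears £586.88 in 84 more payments. Total: 97 + 84 = 181 months.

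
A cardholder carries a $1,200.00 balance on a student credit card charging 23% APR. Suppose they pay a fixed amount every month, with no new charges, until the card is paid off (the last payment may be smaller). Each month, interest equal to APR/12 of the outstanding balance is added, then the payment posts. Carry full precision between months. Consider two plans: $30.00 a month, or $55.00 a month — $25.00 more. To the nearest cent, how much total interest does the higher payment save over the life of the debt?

Monthly rate r = 23%/12 = 1.91667% = 0.0191667.
At $30.00/mo: n = ⌈−ln(1 − rB₀/P)/ln(1+r)⌉ = 77 payments (last $19.67); total interest = total paid − $1,200.00 = $1,099.67.
At $55.00/mo: 29 payments (last $29.13); total interest $369.13.
Interest saved = $1,099.67 − $369.13 = $730.54.

$730.54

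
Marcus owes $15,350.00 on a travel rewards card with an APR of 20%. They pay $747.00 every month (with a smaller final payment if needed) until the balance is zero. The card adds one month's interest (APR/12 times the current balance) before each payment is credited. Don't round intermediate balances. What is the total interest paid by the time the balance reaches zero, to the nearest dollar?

Monthly rate r = 20%/12 = 1.66667% = 0.0166667.
Payoff takes n = ⌈−ln(1 − rB₀/P)/ln(1+r)⌉ = ⌈25.366⌉ = 26 payments; the last is $274.81.
Total paid = 25·$747.00 + $274.81 = $18,949.81.
Total interest = total paid − principal = $18,949.81 − $15,350.00 = $3,599.81.

$3,600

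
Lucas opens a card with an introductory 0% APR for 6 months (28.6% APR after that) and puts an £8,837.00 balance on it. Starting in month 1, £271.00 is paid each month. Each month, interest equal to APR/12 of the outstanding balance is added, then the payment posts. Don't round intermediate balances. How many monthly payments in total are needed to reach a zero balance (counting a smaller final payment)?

Promo months 1–6 at r₀ = 0%/12 = 0; months 7+ at r₁ = 28.6%/12 = 0.0238333.
After month 6 (no interest yet): B = £8,837.00 − 6·£271.00 = £7,211.00.
Then at r₁ with £271.00/mo: n₂ = −ln(1 − r₁·B/P)/ln(1+r₁) ≈ 42.69 → 43 more payments.

49 payments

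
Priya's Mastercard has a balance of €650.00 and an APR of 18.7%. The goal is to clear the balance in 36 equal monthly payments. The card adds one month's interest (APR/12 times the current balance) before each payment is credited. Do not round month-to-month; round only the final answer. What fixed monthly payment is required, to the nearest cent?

€23.73

Monthly rate r = 18.7%/12 = 1.55833% = 0.0155833.
Level-payment amortization: P = B₀·r / (1 − (1+r)^(−n)) = 650.00·0.0155833 / (1 − 1.01558^(−36)).
Denominator 1 − (1+r)^(−36) = 0.426887795.
P = 10.1292 / 0.426887795 ≈ 23.73.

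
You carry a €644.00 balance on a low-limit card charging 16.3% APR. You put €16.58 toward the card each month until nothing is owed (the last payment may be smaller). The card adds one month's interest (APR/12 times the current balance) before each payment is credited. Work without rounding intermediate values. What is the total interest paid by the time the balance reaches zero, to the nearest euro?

Monthly rate r = 16.3%/12 = 1.35833% = 0.0135833.
Payoff takes n = ⌈−ln(1 − rB₀/P)/ln(1+r)⌉ = ⌈55.584⌉ = 56 payments; the last is €9.71.
Total paid = 55·€16.58 + €9.71 = €921.61.
Total interest = total paid − principal = €921.61 − €644.00 = €277.61.

€278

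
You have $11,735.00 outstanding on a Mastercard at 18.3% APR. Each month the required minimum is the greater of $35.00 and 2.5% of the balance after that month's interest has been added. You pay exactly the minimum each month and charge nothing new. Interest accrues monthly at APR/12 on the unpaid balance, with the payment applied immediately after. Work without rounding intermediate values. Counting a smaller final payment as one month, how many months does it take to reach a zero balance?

Monthly rate r = 18.3%/12 = 1.525% = 0.01525.
While 2.5% of the post-interest balance exceeds $35.00, each month B ← (B·(1+r))·(1 − 0.025), i.e. B shrinks by the factor (1+r)·0.975 = 0.98987.
This holds for months 1–211. Entering month 212 the balance is $1,368.86; 2.5% of the post-interest balance is now below $35.00, so the flat $35.00 minimum applies from here.
From month 212 a fixed $35.00 at rate r clears $1,368.86 in 60 more payments. Total: 211 + 60 = 271 months.

271 months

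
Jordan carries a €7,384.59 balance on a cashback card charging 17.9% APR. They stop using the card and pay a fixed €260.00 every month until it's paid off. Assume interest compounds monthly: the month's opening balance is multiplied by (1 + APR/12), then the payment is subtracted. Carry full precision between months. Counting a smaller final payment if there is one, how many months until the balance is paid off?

38 months

Monthly rate r = 17.9%/12 = 1.49167% = 0.0149167.
Recurrence: B ← B·(1+r) − €260.00.
Month 1: interest €110.15; balance after payment €7,234.74.
Month 2: interest €107.92; balance after payment €7,082.66.
Closed form: n = −ln(1 − rB₀/P)/ln(1+r) = −ln(0.57633)/ln(1.01492) ≈ 37.218, so the balance reaches zero during payment 38.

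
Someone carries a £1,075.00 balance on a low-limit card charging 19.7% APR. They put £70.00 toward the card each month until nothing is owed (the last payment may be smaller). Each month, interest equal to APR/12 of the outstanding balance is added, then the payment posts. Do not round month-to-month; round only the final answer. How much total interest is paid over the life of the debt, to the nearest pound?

Monthly rate r = 19.7%/12 = 1.64167% = 0.0164167.
Payoff takes n = ⌈−ln(1 − rB₀/P)/ln(1+r)⌉ = ⌈17.841⌉ = 18 payments; the last is £58.91.
Total paid = 17·£70.00 + £58.91 = £1,248.91.
Total interest = total paid − principal = £1,248.91 − £1,075.00 = £173.91.

£174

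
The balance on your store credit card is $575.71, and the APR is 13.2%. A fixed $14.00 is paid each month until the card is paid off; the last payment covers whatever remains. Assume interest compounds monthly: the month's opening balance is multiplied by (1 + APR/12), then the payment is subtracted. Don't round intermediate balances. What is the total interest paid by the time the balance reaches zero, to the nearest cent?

Monthly rate r = 13.2%/12 = 1.1% = 0.011.
Payoff takes n = ⌈−ln(1 − rB₀/P)/ln(1+r)⌉ = ⌈55.038⌉ = 56 payments; the last is $0.53.
Total paid = 55·$14.00 + $0.53 = $770.53.
Total interest = total paid − principal = $770.53 − $575.71 = $194.82.

$194.82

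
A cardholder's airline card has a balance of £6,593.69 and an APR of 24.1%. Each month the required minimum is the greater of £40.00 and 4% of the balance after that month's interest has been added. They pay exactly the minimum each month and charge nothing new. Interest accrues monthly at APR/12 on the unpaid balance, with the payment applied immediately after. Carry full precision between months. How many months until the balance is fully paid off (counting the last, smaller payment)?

126 months

Monthly rate r = 24.1%/12 = 2.00833% = 0.0200833.
While 4% of the post-interest balance exceeds £40.00, each month B ← (B·(1+r))·(1 − 0.04), i.e. B shrinks by the factor (1+r)·0.96 = 0.97928.
This holds for months 1–92. Entering month 93 the balance is £960.64; 4% of the post-interest balance is now below £40.00, so the flat £40.00 minimum applies from here.
From month 93 a fixed £40.00 at rate r clears £960.64 in 34 more payments. Total: 92 + 34 = 126 months.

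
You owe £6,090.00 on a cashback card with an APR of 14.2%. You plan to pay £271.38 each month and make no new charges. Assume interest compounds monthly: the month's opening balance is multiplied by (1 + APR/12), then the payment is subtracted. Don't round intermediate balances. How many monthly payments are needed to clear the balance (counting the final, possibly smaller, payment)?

Monthly rate r = 14.2%/12 = 1.18333% = 0.0118333.
Recurrence: B ← B·(1+r) − £271.38.
Month 1: interest £72.06; balance after payment £5,890.68.
Month 2: interest £69.71; balance after payment £5,689.01.
Closed form: n = −ln(1 − rB₀/P)/ln(1+r) = −ln(0.73445)/ln(1.01183) ≈ 26.236, so the balance reaches zero during payment 27.

27 months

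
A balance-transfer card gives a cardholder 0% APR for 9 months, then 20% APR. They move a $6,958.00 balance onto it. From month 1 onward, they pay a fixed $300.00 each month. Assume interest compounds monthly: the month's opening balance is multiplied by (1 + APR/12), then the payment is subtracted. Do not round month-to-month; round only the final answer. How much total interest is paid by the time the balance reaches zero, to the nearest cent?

Promo months 1–9 at r₀ = 0%/12 = 0; months 10+ at r₁ = 20%/12 = 0.0166667.
After month 9 (no interest yet): B = $6,958.00 − 9·$300.00 = $4,258.00.
Then at r₁ with $300.00/mo: n₂ = −ln(1 − r₁·B/P)/ln(1+r₁) ≈ 16.33 → 17 more payments.
Total paid = 25·$300.00 + $99.39 = $7,599.39; interest = $7,599.39 − $6,958.00 = $641.39.

$641.39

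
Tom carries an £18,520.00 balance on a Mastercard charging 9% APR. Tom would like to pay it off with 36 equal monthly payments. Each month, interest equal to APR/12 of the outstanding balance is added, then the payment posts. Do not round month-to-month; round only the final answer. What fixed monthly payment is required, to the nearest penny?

£588.93

Monthly rate r = 9%/12 = 0.75% = 0.0075.
Level-payment amortization: P = B₀·r / (1 − (1+r)^(−n)) = 18520.00·0.0075 / (1 − 1.0075^(−36)).
Denominator 1 − (1+r)^(−36) = 0.235851039.
P = 138.9 / 0.235851039 ≈ 588.93.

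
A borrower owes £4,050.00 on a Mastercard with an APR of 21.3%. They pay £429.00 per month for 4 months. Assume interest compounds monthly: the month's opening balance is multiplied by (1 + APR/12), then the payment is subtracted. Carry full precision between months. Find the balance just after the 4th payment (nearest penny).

£2,583.07

Monthly rate r = 21.3%/12 = 1.775% = 0.01775.
Each month: B ← B·(1+r) − £429.00.
Month 1: interest £71.89; balance after payment £3,692.89.
Month 2: interest £65.55; balance after payment £3,329.44.
Month 3: interest £59.10; balance after payment £2,959.53.
Month 4: interest £52.53; balance after payment £2,583.07.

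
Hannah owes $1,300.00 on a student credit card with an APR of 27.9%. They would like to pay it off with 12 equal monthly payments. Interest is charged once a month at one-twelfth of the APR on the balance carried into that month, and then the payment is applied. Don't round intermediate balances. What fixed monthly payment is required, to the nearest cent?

Monthly rate r = 27.9%/12 = 2.325% = 0.02325.
Level-payment amortization: P = B₀·r / (1 − (1+r)^(−n)) = 1300.00·0.02325 / (1 − 1.02325^(−12)).
Denominator 1 − (1+r)^(−12) = 0.241039873.
P = 30.225 / 0.241039873 ≈ 125.39.

$125.39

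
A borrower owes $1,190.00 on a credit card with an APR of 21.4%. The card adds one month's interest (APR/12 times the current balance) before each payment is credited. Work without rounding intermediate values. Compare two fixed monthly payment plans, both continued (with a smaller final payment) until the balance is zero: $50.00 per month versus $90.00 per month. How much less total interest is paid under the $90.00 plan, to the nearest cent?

$193.27

Monthly rate r = 21.4%/12 = 1.78333% = 0.0178333.
At $50.00/mo: n = ⌈−ln(1 − rB₀/P)/ln(1+r)⌉ = 32 payments (last $12.64); total interest = total paid − $1,190.00 = $372.64.
At $90.00/mo: 16 payments (last $19.37); total interest $179.37.
Interest saved = $372.64 − $179.37 = $193.27.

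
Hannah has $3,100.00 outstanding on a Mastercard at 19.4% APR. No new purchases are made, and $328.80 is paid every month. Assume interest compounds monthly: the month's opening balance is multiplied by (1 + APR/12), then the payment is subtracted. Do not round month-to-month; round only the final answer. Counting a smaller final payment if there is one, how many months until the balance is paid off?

11 months

Monthly rate r = 19.4%/12 = 1.61667% = 0.0161667.
Recurrence: B ← B·(1+r) − $328.80.
Month 1: interest $50.12; balance after payment $2,821.32.
Month 2: interest $45.61; balance after payment $2,538.13.
Closed form: n = −ln(1 − rB₀/P)/ln(1+r) = −ln(0.84758)/ln(1.01617) ≈ 10.312, so the balance reaches zero during payment 11.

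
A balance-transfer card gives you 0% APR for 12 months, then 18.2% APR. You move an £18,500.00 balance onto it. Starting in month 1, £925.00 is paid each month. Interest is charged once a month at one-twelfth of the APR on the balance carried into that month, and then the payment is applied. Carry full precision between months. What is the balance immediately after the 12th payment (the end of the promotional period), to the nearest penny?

Promo months 1–12 at r₀ = 0%/12 = 0; months 13+ at r₁ = 18.2%/12 = 0.0151667.
After month 12 (no interest yet): B = £18,500.00 − 12·£925.00 = £7,400.00.

£7,400.00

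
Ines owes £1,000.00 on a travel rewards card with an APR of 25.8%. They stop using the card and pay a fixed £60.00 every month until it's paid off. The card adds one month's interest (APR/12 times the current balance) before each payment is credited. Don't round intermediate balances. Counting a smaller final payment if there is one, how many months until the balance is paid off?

Monthly rate r = 25.8%/12 = 2.15% = 0.0215.
Recurrence: B ← B·(1+r) − £60.00.
Month 1: interest £21.50; balance after payment £961.50.
Month 2: interest £20.67; balance after payment £922.17.
Closed form: n = −ln(1 − rB₀/P)/ln(1+r) = −ln(0.64167)/ln(1.0215) ≈ 20.858, so the balance reaches zero during payment 21.

21 payments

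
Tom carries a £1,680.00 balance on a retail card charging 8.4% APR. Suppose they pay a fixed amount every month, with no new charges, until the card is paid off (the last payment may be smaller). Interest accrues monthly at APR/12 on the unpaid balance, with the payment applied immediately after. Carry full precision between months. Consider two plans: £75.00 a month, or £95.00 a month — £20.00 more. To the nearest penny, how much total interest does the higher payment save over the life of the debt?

£34.05

Monthly rate r = 8.4%/12 = 0.7% = 0.007.
At £75.00/mo: n = ⌈−ln(1 − rB₀/P)/ln(1+r)⌉ = 25 payments (last £33.79); total interest = total paid − £1,680.00 = £153.79.
At £95.00/mo: 19 payments (last £89.74); total interest £119.74.
Interest saved = £153.79 − £119.74 = £34.05.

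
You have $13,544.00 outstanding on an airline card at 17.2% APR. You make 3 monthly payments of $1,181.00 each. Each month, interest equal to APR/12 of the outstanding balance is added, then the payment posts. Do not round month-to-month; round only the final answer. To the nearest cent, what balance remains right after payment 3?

$10,540.75

Monthly rate r = 17.2%/12 = 1.43333% = 0.0143333.
Each month: B ← B·(1+r) − $1,181.00.
Month 1: interest $194.13; balance after payment $12,557.13.
Month 2: interest $179.99; balance after payment $11,556.12.
Month 3: interest $165.64; balance after payment $10,540.75.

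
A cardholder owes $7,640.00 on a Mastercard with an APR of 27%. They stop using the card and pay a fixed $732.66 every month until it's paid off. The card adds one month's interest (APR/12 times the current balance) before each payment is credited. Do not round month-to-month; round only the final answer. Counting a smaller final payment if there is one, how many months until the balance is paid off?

Monthly rate r = 27%/12 = 2.25% = 0.0225.
Recurrence: B ← B·(1+r) − $732.66.
Month 1: interest $171.90; balance after payment $7,079.24.
Month 2: interest $159.28; balance after payment $6,505.86.
Closed form: n = −ln(1 − rB₀/P)/ln(1+r) = −ln(0.76538)/ln(1.0225) ≈ 12.017, so the balance reaches zero during payment 13.

13 payments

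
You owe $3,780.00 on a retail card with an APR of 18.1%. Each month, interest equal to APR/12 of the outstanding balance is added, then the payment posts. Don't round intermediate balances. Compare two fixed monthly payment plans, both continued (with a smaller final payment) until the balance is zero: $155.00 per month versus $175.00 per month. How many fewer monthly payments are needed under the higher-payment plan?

Monthly rate r = 18.1%/12 = 1.50833% = 0.0150833.
At $155.00/mo: n = ⌈−ln(1 − rB₀/P)/ln(1+r)⌉ = 31 payments (last $98.52); total interest = total paid − $3,780.00 = $968.52.
At $175.00/mo: 27 payments (last $58.62); total interest $828.62.
Payments saved = 31 − 27 = 4.

4 fewer payments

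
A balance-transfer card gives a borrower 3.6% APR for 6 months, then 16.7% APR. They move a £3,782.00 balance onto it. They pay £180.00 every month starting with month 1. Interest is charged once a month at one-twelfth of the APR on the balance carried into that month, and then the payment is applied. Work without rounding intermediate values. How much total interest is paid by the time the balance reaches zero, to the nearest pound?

Promo months 1–6 at r₀ = 3.6%/12 = 0.003; months 7+ at r₁ = 16.7%/12 = 0.0139167.
After month 6: iterate B ← B·(1+r₀) − £180.00 for 6 months → £2,762.46.
Then at r₁ with £180.00/mo: n₂ = −ln(1 − r₁·B/P)/ln(1+r₁) ≈ 17.38 → 18 more payments.
Total paid = 23·£180.00 + £69.46 = £4,209.46; interest = £4,209.46 − £3,782.00 = £427.46.

£427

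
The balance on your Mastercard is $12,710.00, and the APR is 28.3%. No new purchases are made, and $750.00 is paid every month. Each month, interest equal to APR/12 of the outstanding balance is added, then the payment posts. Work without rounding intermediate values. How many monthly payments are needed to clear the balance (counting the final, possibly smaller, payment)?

Monthly rate r = 28.3%/12 = 2.35833% = 0.0235833.
Recurrence: B ← B·(1+r) − $750.00.
Month 1: interest $299.74; balance after payment $12,259.74.
Month 2: interest $289.13; balance after payment $11,798.87.
Closed form: n = −ln(1 − rB₀/P)/ln(1+r) = −ln(0.60034)/ln(1.02358) ≈ 21.890, so the balance reaches zero during payment 22.

22 payments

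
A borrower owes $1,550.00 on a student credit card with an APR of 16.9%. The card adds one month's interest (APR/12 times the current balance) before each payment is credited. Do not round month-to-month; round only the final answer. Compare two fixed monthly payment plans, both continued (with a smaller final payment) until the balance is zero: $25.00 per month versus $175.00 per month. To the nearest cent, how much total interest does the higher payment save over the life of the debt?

$2,023.78

Monthly rate r = 16.9%/12 = 1.40833% = 0.0140833.
At $25.00/mo: n = ⌈−ln(1 − rB₀/P)/ln(1+r)⌉ = 148 payments (last $16.26); total interest = total paid − $1,550.00 = $2,141.26.
At $175.00/mo: 10 payments (last $92.48); total interest $117.48.
Interest saved = $2,141.26 − $117.48 = $2,023.78.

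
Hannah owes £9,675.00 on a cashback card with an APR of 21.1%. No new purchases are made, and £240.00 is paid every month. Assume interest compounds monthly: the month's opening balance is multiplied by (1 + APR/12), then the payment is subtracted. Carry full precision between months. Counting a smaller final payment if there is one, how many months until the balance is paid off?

71 months

Monthly rate r = 21.1%/12 = 1.75833% = 0.0175833.
Recurrence: B ← B·(1+r) − £240.00.
Month 1: interest £170.12; balance after payment £9,605.12.
Month 2: interest £168.89; balance after payment £9,534.01.
Closed form: n = −ln(1 − rB₀/P)/ln(1+r) = −ln(0.29117)/ln(1.01758) ≈ 70.786, so the balance reaches zero during payment 71.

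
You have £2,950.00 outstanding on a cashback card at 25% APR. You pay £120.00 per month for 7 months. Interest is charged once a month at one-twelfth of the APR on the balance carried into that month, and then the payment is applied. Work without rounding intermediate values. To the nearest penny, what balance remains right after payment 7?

£2,513.69

Monthly rate r = 25%/12 = 2.08333% = 0.0208333.
Each month: B ← B·(1+r) − £120.00.
Month 1: interest £61.46; balance after payment £2,891.46.
Month 2: interest £60.24; balance after payment £2,831.70.
Month 3: interest £58.99; balance after payment £2,770.69.
Month 4: interest £57.72; balance after payment £2,708.41.
Month 5: interest £56.43; balance after payment £2,644.84.
Month 6: interest £55.10; balance after payment £2,579.94.
Month 7: interest £53.75; balance after payment £2,513.69.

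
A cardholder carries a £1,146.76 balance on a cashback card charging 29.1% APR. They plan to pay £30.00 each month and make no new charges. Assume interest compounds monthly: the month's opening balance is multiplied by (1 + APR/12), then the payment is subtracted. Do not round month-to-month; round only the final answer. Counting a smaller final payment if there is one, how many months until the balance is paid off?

Monthly rate r = 29.1%/12 = 2.425% = 0.02425.
Recurrence: B ← B·(1+r) − £30.00.
Month 1: interest £27.81; balance after payment £1,144.57.
Month 2: interest £27.76; balance after payment £1,142.32.
Closed form: n = −ln(1 − rB₀/P)/ln(1+r) = −ln(0.073036)/ln(1.02425) ≈ 109.213, so the balance reaches zero during payment 110.

110 months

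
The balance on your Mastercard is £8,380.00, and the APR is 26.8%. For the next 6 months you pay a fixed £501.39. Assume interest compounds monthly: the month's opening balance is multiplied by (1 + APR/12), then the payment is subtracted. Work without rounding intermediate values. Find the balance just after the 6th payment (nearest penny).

Monthly rate r = 26.8%/12 = 2.23333% = 0.0223333.
Each month: B ← B·(1+r) − £501.39.
Month 1: interest £187.15; balance after payment £8,065.76.
Month 2: interest £180.14; balance after payment £7,744.51.
Month 3: interest £172.96; balance after payment £7,416.08.
Month 4: interest £165.63; balance after payment £7,080.32.
Month 5: interest £158.13; balance after payment £6,737.05.
Month 6: interest £150.46; balance after payment £6,386.12.

£6,386.12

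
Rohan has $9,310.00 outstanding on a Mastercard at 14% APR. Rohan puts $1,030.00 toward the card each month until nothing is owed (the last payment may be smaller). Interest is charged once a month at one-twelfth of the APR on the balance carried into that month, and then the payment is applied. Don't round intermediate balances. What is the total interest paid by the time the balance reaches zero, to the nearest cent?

Monthly rate r = 14%/12 = 1.16667% = 0.0116667.
Payoff takes n = ⌈−ln(1 − rB₀/P)/ln(1+r)⌉ = ⌈9.607⌉ = 10 payments; the last is $627.08.
Total paid = 9·$1,030.00 + $627.08 = $9,897.08.
Total interest = total paid − principal = $9,897.08 − $9,310.00 = $587.08.

$587.08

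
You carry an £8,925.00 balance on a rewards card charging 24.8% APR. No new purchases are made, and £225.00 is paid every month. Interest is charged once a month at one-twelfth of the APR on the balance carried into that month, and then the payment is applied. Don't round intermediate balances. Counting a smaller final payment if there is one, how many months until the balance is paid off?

Monthly rate r = 24.8%/12 = 2.06667% = 0.0206667.
Recurrence: B ← B·(1+r) − £225.00.
Month 1: interest £184.45; balance after payment £8,884.45.
Month 2: interest £183.61; balance after payment £8,843.06.
Closed form: n = −ln(1 − rB₀/P)/ln(1+r) = −ln(0.18022)/ln(1.02067) ≈ 83.768, so the balance reaches zero during payment 84.

84 payments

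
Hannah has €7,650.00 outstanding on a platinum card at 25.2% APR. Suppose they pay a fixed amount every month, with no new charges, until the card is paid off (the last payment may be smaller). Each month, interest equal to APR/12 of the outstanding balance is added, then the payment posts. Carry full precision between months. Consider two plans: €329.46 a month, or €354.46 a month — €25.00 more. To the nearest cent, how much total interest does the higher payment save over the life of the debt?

€303.95

Monthly rate r = 25.2%/12 = 2.1% = 0.021.
At €329.46/mo: n = ⌈−ln(1 − rB₀/P)/ln(1+r)⌉ = 33 payments (last €58.20); total interest = total paid − €7,650.00 = €2,950.92.
At €354.46/mo: 30 payments (last €17.63); total interest €2,646.97.
Interest saved = €2,950.92 − €2,646.97 = €303.95.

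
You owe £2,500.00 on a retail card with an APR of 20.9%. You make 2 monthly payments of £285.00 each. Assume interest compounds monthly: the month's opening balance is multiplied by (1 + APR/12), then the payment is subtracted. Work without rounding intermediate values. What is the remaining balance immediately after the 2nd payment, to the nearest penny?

Monthly rate r = 20.9%/12 = 1.74167% = 0.0174167.
Each month: B ← B·(1+r) − £285.00.
Month 1: interest £43.54; balance after payment £2,258.54.
Month 2: interest £39.34; balance after payment £2,012.88.

£2,012.88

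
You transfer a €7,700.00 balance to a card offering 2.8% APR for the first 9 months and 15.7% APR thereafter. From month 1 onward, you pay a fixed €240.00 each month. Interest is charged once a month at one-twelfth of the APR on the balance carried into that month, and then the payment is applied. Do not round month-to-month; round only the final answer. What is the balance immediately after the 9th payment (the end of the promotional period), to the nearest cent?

Promo months 1–9 at r₀ = 2.8%/12 = 0.00233333; months 10+ at r₁ = 15.7%/12 = 0.0130833.
After month 9: iterate B ← B·(1+r₀) − €240.00 for 9 months → €5,682.95.

€5,682.95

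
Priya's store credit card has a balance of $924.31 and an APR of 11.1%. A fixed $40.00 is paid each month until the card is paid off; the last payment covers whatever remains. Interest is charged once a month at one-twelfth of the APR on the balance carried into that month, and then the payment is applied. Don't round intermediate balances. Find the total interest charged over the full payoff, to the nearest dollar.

Monthly rate r = 11.1%/12 = 0.925% = 0.00925.
Payoff takes n = ⌈−ln(1 − rB₀/P)/ln(1+r)⌉ = ⌈26.117⌉ = 27 payments; the last is $4.72.
Total paid = 26·$40.00 + $4.72 = $1,044.72.
Total interest = total paid − principal = $1,044.72 − $924.31 = $120.41.

$120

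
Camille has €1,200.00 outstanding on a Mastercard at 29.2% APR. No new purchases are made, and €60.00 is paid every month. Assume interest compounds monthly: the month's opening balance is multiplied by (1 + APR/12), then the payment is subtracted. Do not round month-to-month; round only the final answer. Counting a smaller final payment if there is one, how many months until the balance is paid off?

28 payments

Monthly rate r = 29.2%/12 = 2.43333% = 0.0243333.
Recurrence: B ← B·(1+r) − €60.00.
Month 1: interest €29.20; balance after payment €1,169.20.
Month 2: interest €28.45; balance after payment €1,137.65.
Closed form: n = −ln(1 − rB₀/P)/ln(1+r) = −ln(0.51333)/ln(1.02433) ≈ 27.736, so the balance reaches zero during payment 28.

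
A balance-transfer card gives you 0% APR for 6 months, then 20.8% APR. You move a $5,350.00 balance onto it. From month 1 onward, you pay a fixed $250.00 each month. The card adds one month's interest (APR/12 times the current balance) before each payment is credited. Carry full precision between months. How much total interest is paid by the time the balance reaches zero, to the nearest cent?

Promo months 1–6 at r₀ = 0%/12 = 0; months 7+ at r₁ = 20.8%/12 = 0.0173333.
After month 6 (no interest yet): B = $5,350.00 − 6·$250.00 = $3,850.00.
Then at r₁ with $250.00/mo: n₂ = −ln(1 − r₁·B/P)/ln(1+r₁) ≈ 18.07 → 19 more payments.
Total paid = 24·$250.00 + $17.48 = $6,017.48; interest = $6,017.48 − $5,350.00 = $667.48.

$667.48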